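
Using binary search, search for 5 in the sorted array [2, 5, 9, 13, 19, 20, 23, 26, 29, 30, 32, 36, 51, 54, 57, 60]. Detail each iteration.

Binary search for 5 in [2, 5, 9, 13, 19, 20, 23, 26, 29, 30, 32, 36, 51, 54, 57, 60]:

lo=0, hi=15, mid=7, arr[mid]=26 -> 26 > 5, search left half
lo=0, hi=6, mid=3, arr[mid]=13 -> 13 > 5, search left half
lo=0, hi=2, mid=1, arr[mid]=5 -> Found target at index 1!

Binary search finds 5 at index 1 after 3 comparisons. The search repeatedly halves the search space by comparing with the middle element.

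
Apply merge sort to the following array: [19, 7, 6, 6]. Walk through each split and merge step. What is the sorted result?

Merge sort trace:

Split: [19, 7, 6, 6] -> [19, 7] and [6, 6]
  Split: [19, 7] -> [19] and [7]
  Merge: [19] + [7] -> [7, 19]
  Split: [6, 6] -> [6] and [6]
  Merge: [6] + [6] -> [6, 6]
Merge: [7, 19] + [6, 6] -> [6, 6, 7, 19]

Final sorted array: [6, 6, 7, 19]

The merge sort proceeds by recursively splitting the array and merging sorted halves.
After all merges, the sorted array is [6, 6, 7, 19].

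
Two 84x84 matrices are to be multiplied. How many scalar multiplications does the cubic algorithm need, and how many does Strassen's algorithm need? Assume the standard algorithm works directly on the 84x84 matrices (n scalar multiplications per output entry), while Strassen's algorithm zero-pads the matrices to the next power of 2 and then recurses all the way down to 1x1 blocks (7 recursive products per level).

Matrix multiplication for 84x84 matrices:

Strassen's algorithm requires power-of-2 dimensions. Pad 84x84 to 128x128 (next power of 2).

Standard algorithm: 84^3 = 592704 multiplications
Strassen's algorithm: 7^(log2(128)) = 7^7 = 823543 multiplications
Difference: 592704 - 823543 = -230839 (Strassen uses MORE here due to padding overhead — for small or just-over-power-of-2 n, padding can outweigh the per-level savings)

Standard: 592704 multiplications (84^3). Strassen: 823543 multiplications (7^7, after padding to 128x128). Strassen reduces 8 recursive multiplications to 7 at each level.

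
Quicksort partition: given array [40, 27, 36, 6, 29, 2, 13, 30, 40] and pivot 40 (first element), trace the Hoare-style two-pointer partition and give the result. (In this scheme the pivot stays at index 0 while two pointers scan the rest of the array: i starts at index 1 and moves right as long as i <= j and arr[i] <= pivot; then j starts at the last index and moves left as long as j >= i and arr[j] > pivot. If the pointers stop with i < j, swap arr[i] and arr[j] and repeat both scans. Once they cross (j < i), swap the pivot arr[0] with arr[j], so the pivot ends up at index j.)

Hoare-style two-pointer partition with pivot = 40:

Initial array: [40, 27, 36, 6, 29, 2, 13, 30, 40]

Pointers start at i = 1, j = 8.
i ends at 9, j ends at 8: the pointers have crossed (j < i), so scanning stops.

Swap pivot arr[0] with arr[8] to place pivot at position 8: [40, 27, 36, 6, 29, 2, 13, 30, 40]
Pivot position: 8

After partitioning with pivot 40, the array becomes [40, 27, 36, 6, 29, 2, 13, 30, 40]. The pivot is placed at index 8. All elements to the left of the pivot are <= 40, and all elements to the right are > 40.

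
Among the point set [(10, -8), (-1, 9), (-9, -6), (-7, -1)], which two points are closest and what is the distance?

Computing all pairwise distances among 4 points:

d((10, -8), (-1, 9)) = 20.2485
d((10, -8), (-9, -6)) = 19.105
d((10, -8), (-7, -1)) = 18.3848
d((-1, 9), (-9, -6)) = 17.0
d((-1, 9), (-7, -1)) = 11.6619
d((-9, -6), (-7, -1)) = 5.3852 <-- minimum

Closest pair: (-9, -6) and (-7, -1) with distance 5.3852

The closest pair is (-9, -6) and (-7, -1) with Euclidean distance 5.3852. For 4 points, brute-force pairwise comparison is shown above. For large n, the divide-and-conquer algorithm (sort by x, recurse on halves, check the dividing strip) achieves O(n log n).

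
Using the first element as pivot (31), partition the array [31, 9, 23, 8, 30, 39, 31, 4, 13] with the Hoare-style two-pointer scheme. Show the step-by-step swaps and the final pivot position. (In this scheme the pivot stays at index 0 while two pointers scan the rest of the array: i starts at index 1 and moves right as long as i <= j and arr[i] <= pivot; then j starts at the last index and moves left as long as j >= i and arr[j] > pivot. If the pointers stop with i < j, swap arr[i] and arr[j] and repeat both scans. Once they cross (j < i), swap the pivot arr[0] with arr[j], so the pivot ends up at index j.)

Hoare-style two-pointer partition with pivot = 31:

Initial array: [31, 9, 23, 8, 30, 39, 31, 4, 13]

Pointers start at i = 1, j = 8.
i stops at index 5 (arr[5]=39 > 31), j stops at index 8 (arr[8]=13 <= 31): swap arr[5] and arr[8], array becomes [31, 9, 23, 8, 30, 13, 31, 4, 39]
i ends at 8, j ends at 7: the pointers have crossed (j < i), so scanning stops.

Swap pivot arr[0] with arr[7] to place pivot at position 7: [4, 9, 23, 8, 30, 13, 31, 31, 39]
Pivot position: 7

After partitioning with pivot 31, the array becomes [4, 9, 23, 8, 30, 13, 31, 31, 39]. The pivot is placed at index 7. All elements to the left of the pivot are <= 31, and all elements to the right are > 31.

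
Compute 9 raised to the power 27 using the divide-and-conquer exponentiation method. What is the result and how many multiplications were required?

Computing 9^27 by squaring (build up from 9^1; each line after the first costs one multiplication):

9^1 = 9
9^2 = (9^1)^2 = 9^2 = 81
9^3 = 9 * 9^2 = 9 * 81 = 729
9^6 = (9^3)^2 = 729^2 = 531441
9^12 = (9^6)^2 = 531441^2 = 282429536481
9^13 = 9 * 9^12 = 9 * 282429536481 = 2541865828329
9^26 = (9^13)^2 = 2541865828329^2 = 6461081889226673298932241
9^27 = 9 * 9^26 = 9 * 6461081889226673298932241 = 58149737003040059690390169

Result: 58149737003040059690390169
Multiplications needed: 7 (7 lines after 9^1)

9^27 = 58149737003040059690390169. Using exponentiation by squaring, this requires 7 multiplications. The key idea: if the exponent is even, square the half-power; if odd, multiply by the base once.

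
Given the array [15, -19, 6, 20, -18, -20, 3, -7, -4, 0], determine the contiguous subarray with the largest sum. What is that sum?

Using Kadane's algorithm on [15, -19, 6, 20, -18, -20, 3, -7, -4, 0]:

Scanning through the array:
Position 1 (value -19): max_ending_here = -4, max_so_far = 15
Position 2 (value 6): max_ending_here = 6, max_so_far = 15
Position 3 (value 20): max_ending_here = 26, max_so_far = 26
Position 4 (value -18): max_ending_here = 8, max_so_far = 26
Position 5 (value -20): max_ending_here = -12, max_so_far = 26
Position 6 (value 3): max_ending_here = 3, max_so_far = 26
Position 7 (value -7): max_ending_here = -4, max_so_far = 26
Position 8 (value -4): max_ending_here = -4, max_so_far = 26
Position 9 (value 0): max_ending_here = 0, max_so_far = 26

Maximum subarray: [6, 20]
Maximum sum: 26

The maximum subarray is [6, 20] with sum 26. This subarray runs from index 2 to index 3.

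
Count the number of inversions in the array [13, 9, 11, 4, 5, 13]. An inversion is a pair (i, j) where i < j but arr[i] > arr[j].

Finding inversions in [13, 9, 11, 4, 5, 13]:

(0, 1): arr[0]=13 > arr[1]=9
(0, 2): arr[0]=13 > arr[2]=11
(0, 3): arr[0]=13 > arr[3]=4
(0, 4): arr[0]=13 > arr[4]=5
(1, 3): arr[1]=9 > arr[3]=4
(1, 4): arr[1]=9 > arr[4]=5
(2, 3): arr[2]=11 > arr[3]=4
(2, 4): arr[2]=11 > arr[4]=5

Total inversions: 8

The array has 8 inversion(s): (0,1), (0,2), (0,3), (0,4), (1,3), (1,4), (2,3), (2,4). Each pair (i,j) satisfies i < j and arr[i] > arr[j].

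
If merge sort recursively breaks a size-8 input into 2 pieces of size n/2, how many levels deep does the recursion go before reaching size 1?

For divide and conquer with division factor 2:

Problem sizes at each level:
Level 0: 8
Level 1: 4
Level 2: 2
Level 3: 1

The root is level 0 and the size-1 base case is level 3 (the tree spans levels 0 through 3, i.e. 4 levels counting the root), so the depth is the number of divisions: log_2(8) = 3

The recursion tree depth is log_2(8) = 3. At each level, the problem size is divided by 2, so it takes 3 divisions to reduce to a base case of size 1. The algorithm makes 2 recursive calls at each level.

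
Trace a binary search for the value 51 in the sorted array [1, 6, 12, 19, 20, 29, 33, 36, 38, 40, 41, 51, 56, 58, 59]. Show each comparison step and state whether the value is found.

Binary search for 51 in [1, 6, 12, 19, 20, 29, 33, 36, 38, 40, 41, 51, 56, 58, 59]:

lo=0, hi=14, mid=7, arr[mid]=36 -> 36 < 51, search right half
lo=8, hi=14, mid=11, arr[mid]=51 -> Found target at index 11!

Binary search finds 51 at index 11 after 2 comparisons. The search repeatedly halves the search space by comparing with the middle element.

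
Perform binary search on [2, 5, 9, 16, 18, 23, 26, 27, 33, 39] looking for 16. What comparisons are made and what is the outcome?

Binary search for 16 in [2, 5, 9, 16, 18, 23, 26, 27, 33, 39]:

lo=0, hi=9, mid=4, arr[mid]=18 -> 18 > 16, search left half
lo=0, hi=3, mid=1, arr[mid]=5 -> 5 < 16, search right half
lo=2, hi=3, mid=2, arr[mid]=9 -> 9 < 16, search right half
lo=3, hi=3, mid=3, arr[mid]=16 -> Found target at index 3!

Binary search finds 16 at index 3 after 4 comparisons. The search repeatedly halves the search space by comparing with the middle element.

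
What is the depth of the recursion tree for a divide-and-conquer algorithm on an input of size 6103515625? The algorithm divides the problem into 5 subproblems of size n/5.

For divide and conquer with division factor 5:

Problem sizes at each level:
Level 0: 6103515625
Level 1: 1220703125
Level 2: 244140625
Level 3: 48828125
Level 4: 9765625
Level 5: 1953125
Level 6: 390625
Level 7: 78125
Level 8: 15625
Level 9: 3125
Level 10: 625
Level 11: 125
Level 12: 25
Level 13: 5
Level 14: 1

The root is level 0 and the size-1 base case is level 14 (the tree spans levels 0 through 14, i.e. 15 levels counting the root), so the depth is the number of divisions: log_5(6103515625) = 14

The recursion tree depth is log_5(6103515625) = 14. At each level, the problem size is divided by 5, so it takes 14 divisions to reduce to a base case of size 1. The algorithm makes 5 recursive calls at each level.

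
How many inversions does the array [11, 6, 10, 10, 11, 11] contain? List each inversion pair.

Finding inversions in [11, 6, 10, 10, 11, 11]:

(0, 1): arr[0]=11 > arr[1]=6
(0, 2): arr[0]=11 > arr[2]=10
(0, 3): arr[0]=11 > arr[3]=10

Total inversions: 3

The array has 3 inversion(s): (0,1), (0,2), (0,3). Each pair (i,j) satisfies i < j and arr[i] > arr[j].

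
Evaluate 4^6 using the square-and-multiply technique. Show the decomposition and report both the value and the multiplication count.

Computing 4^6 by squaring (build up from 4^1; each line after the first costs one multiplication):

4^1 = 4
4^2 = (4^1)^2 = 4^2 = 16
4^3 = 4 * 4^2 = 4 * 16 = 64
4^6 = (4^3)^2 = 64^2 = 4096

Result: 4096
Multiplications needed: 3 (3 lines after 4^1)

4^6 = 4096. Using exponentiation by squaring, this requires 3 multiplications. The key idea: if the exponent is even, square the half-power; if odd, multiply by the base once.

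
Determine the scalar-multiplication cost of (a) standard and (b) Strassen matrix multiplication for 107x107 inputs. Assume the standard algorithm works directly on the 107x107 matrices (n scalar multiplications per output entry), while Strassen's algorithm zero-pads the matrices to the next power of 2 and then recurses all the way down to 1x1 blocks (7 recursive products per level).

Matrix multiplication for 107x107 matrices:

Strassen's algorithm requires power-of-2 dimensions. Pad 107x107 to 128x128 (next power of 2).

Standard algorithm: 107^3 = 1225043 multiplications
Strassen's algorithm: 7^(log2(128)) = 7^7 = 823543 multiplications
Savings: 1225043 - 823543 = 401500 multiplications

Standard: 1225043 multiplications (107^3). Strassen: 823543 multiplications (7^7, after padding to 128x128). Strassen reduces 8 recursive multiplications to 7 at each level.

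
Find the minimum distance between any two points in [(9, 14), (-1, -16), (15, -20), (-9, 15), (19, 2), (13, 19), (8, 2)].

Computing all pairwise distances among 7 points:

d((9, 14), (-1, -16)) = 31.6228
d((9, 14), (15, -20)) = 34.5254
d((9, 14), (-9, 15)) = 18.0278
d((9, 14), (19, 2)) = 15.6205
d((9, 14), (13, 19)) = 6.4031 <-- minimum
d((9, 14), (8, 2)) = 12.0416
d((-1, -16), (15, -20)) = 16.4924
d((-1, -16), (-9, 15)) = 32.0156
d((-1, -16), (19, 2)) = 26.9072
d((-1, -16), (13, 19)) = 37.6962
d((-1, -16), (8, 2)) = 20.1246
d((15, -20), (-9, 15)) = 42.4382
d((15, -20), (19, 2)) = 22.3607
d((15, -20), (13, 19)) = 39.0512
d((15, -20), (8, 2)) = 23.0868
d((-9, 15), (19, 2)) = 30.8707
d((-9, 15), (13, 19)) = 22.3607
d((-9, 15), (8, 2)) = 21.4009
d((19, 2), (13, 19)) = 18.0278
d((19, 2), (8, 2)) = 11.0
d((13, 19), (8, 2)) = 17.72

Closest pair: (9, 14) and (13, 19) with distance 6.4031

The closest pair is (9, 14) and (13, 19) with Euclidean distance 6.4031. For 7 points, brute-force pairwise comparison is shown above. For large n, the divide-and-conquer algorithm (sort by x, recurse on halves, check the dividing strip) achieves O(n log n).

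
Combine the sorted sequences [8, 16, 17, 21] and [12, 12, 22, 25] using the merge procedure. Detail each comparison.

Merging process:

Compare 8 vs 12: take 8 from left. Merged: [8]
Compare 16 vs 12: take 12 from right. Merged: [8, 12]
Compare 16 vs 12: take 12 from right. Merged: [8, 12, 12]
Compare 16 vs 22: take 16 from left. Merged: [8, 12, 12, 16]
Compare 17 vs 22: take 17 from left. Merged: [8, 12, 12, 16, 17]
Compare 21 vs 22: take 21 from left. Merged: [8, 12, 12, 16, 17, 21]
Append remaining from right: [22, 25]. Merged: [8, 12, 12, 16, 17, 21, 22, 25]

Final merged array: [8, 12, 12, 16, 17, 21, 22, 25]
Total comparisons: 6

The merged array is [8, 12, 12, 16, 17, 21, 22, 25], requiring 6 comparisons. The merge step runs in O(n) time where n is the total number of elements.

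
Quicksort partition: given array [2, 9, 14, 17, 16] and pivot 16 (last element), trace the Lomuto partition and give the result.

Lomuto partition with pivot = 16:

Initial array: [2, 9, 14, 17, 16]

arr[0]=2 <= 16: swap with position 0, array becomes [2, 9, 14, 17, 16]
arr[1]=9 <= 16: swap with position 1, array becomes [2, 9, 14, 17, 16]
arr[2]=14 <= 16: swap with position 2, array becomes [2, 9, 14, 17, 16]
arr[3]=17 > 16: no swap

Place pivot at position 3: [2, 9, 14, 16, 17]
Pivot position: 3

After partitioning with pivot 16, the array becomes [2, 9, 14, 16, 17]. The pivot is placed at index 3. All elements to the left of the pivot are <= 16, and all elements to the right are > 16.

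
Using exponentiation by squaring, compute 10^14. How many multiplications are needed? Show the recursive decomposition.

Computing 10^14 by squaring (build up from 10^1; each line after the first costs one multiplication):

10^1 = 10
10^2 = (10^1)^2 = 10^2 = 100
10^3 = 10 * 10^2 = 10 * 100 = 1000
10^6 = (10^3)^2 = 1000^2 = 1000000
10^7 = 10 * 10^6 = 10 * 1000000 = 10000000
10^14 = (10^7)^2 = 10000000^2 = 100000000000000

Result: 100000000000000
Multiplications needed: 5 (5 lines after 10^1)

10^14 = 100000000000000. Using exponentiation by squaring, this requires 5 multiplications. The key idea: if the exponent is even, square the half-power; if odd, multiply by the base once.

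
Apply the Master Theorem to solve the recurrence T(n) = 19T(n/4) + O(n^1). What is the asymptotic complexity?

Master Theorem for T(n) = 19T(n/4) + O(n^1):

a = 19, b = 4, c = 1
log_b(a) = log_4(19) = 2.1240

Case 1: c = 1 < log_4(19) = 2.1240
T(n) = O(n^(log_4 19))

For T(n) = 19T(n/4) + O(n^1): log_4(19) = 2.1240. This is Case 1 of the Master Theorem (c < log_b(a), work dominated by leaves), giving O(n^(log_4 19)).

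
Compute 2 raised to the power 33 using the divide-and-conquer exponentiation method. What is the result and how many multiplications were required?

Computing 2^33 by squaring (build up from 2^1; each line after the first costs one multiplication):

2^1 = 2
2^2 = (2^1)^2 = 2^2 = 4
2^4 = (2^2)^2 = 4^2 = 16
2^8 = (2^4)^2 = 16^2 = 256
2^16 = (2^8)^2 = 256^2 = 65536
2^32 = (2^16)^2 = 65536^2 = 4294967296
2^33 = 2 * 2^32 = 2 * 4294967296 = 8589934592

Result: 8589934592
Multiplications needed: 6 (6 lines after 2^1)

2^33 = 8589934592. Using exponentiation by squaring, this requires 6 multiplications. The key idea: if the exponent is even, square the half-power; if odd, multiply by the base once.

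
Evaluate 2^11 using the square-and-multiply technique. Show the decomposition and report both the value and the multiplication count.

Computing 2^11 by squaring (build up from 2^1; each line after the first costs one multiplication):

2^1 = 2
2^2 = (2^1)^2 = 2^2 = 4
2^4 = (2^2)^2 = 4^2 = 16
2^5 = 2 * 2^4 = 2 * 16 = 32
2^10 = (2^5)^2 = 32^2 = 1024
2^11 = 2 * 2^10 = 2 * 1024 = 2048

Result: 2048
Multiplications needed: 5 (5 lines after 2^1)

2^11 = 2048. Using exponentiation by squaring, this requires 5 multiplications. The key idea: if the exponent is even, square the half-power; if odd, multiply by the base once.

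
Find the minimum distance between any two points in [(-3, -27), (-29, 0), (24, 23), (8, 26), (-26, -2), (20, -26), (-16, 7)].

Computing all pairwise distances among 7 points:

d((-3, -27), (-29, 0)) = 37.4833
d((-3, -27), (24, 23)) = 56.8243
d((-3, -27), (8, 26)) = 54.1295
d((-3, -27), (-26, -2)) = 33.9706
d((-3, -27), (20, -26)) = 23.0217
d((-3, -27), (-16, 7)) = 36.4005
d((-29, 0), (24, 23)) = 57.7754
d((-29, 0), (8, 26)) = 45.2217
d((-29, 0), (-26, -2)) = 3.6056 <-- minimum
d((-29, 0), (20, -26)) = 55.4707
d((-29, 0), (-16, 7)) = 14.7648
d((24, 23), (8, 26)) = 16.2788
d((24, 23), (-26, -2)) = 55.9017
d((24, 23), (20, -26)) = 49.163
d((24, 23), (-16, 7)) = 43.0813
d((8, 26), (-26, -2)) = 44.0454
d((8, 26), (20, -26)) = 53.3667
d((8, 26), (-16, 7)) = 30.6105
d((-26, -2), (20, -26)) = 51.8845
d((-26, -2), (-16, 7)) = 13.4536
d((20, -26), (-16, 7)) = 48.8365

Closest pair: (-29, 0) and (-26, -2) with distance 3.6056

The closest pair is (-29, 0) and (-26, -2) with Euclidean distance 3.6056. For 7 points, brute-force pairwise comparison is shown above. For large n, the divide-and-conquer algorithm (sort by x, recurse on halves, check the dividing strip) achieves O(n log n).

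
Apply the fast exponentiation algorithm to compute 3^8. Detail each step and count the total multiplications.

Computing 3^8 by squaring (build up from 3^1; each line after the first costs one multiplication):

3^1 = 3
3^2 = (3^1)^2 = 3^2 = 9
3^4 = (3^2)^2 = 9^2 = 81
3^8 = (3^4)^2 = 81^2 = 6561

Result: 6561
Multiplications needed: 3 (3 lines after 3^1)

3^8 = 6561. Using exponentiation by squaring, this requires 3 multiplications. The key idea: if the exponent is even, square the half-power; if odd, multiply by the base once.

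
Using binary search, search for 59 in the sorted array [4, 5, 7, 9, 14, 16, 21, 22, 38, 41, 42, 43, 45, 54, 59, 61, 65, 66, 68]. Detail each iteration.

Binary search for 59 in [4, 5, 7, 9, 14, 16, 21, 22, 38, 41, 42, 43, 45, 54, 59, 61, 65, 66, 68]:

lo=0, hi=18, mid=9, arr[mid]=41 -> 41 < 59, search right half
lo=10, hi=18, mid=14, arr[mid]=59 -> Found target at index 14!

Binary search finds 59 at index 14 after 2 comparisons. The search repeatedly halves the search space by comparing with the middle element.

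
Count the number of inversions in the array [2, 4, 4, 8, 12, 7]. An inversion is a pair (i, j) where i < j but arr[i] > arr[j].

Finding inversions in [2, 4, 4, 8, 12, 7]:

(3, 5): arr[3]=8 > arr[5]=7
(4, 5): arr[4]=12 > arr[5]=7

Total inversions: 2

The array has 2 inversion(s): (3,5), (4,5). Each pair (i,j) satisfies i < j and arr[i] > arr[j].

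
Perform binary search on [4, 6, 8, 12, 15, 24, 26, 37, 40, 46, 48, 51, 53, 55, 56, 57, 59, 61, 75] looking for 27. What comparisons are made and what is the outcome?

Binary search for 27 in [4, 6, 8, 12, 15, 24, 26, 37, 40, 46, 48, 51, 53, 55, 56, 57, 59, 61, 75]:

lo=0, hi=18, mid=9, arr[mid]=46 -> 46 > 27, search left half
lo=0, hi=8, mid=4, arr[mid]=15 -> 15 < 27, search right half
lo=5, hi=8, mid=6, arr[mid]=26 -> 26 < 27, search right half
lo=7, hi=8, mid=7, arr[mid]=37 -> 37 > 27, search left half
lo=7 > hi=6, target 27 not found

Binary search determines that 27 is not in the array after 4 comparisons. The search space was exhausted without finding the target.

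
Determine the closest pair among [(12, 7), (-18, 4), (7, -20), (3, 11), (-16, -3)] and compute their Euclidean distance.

Computing all pairwise distances among 5 points:

d((12, 7), (-18, 4)) = 30.1496
d((12, 7), (7, -20)) = 27.4591
d((12, 7), (3, 11)) = 9.8489
d((12, 7), (-16, -3)) = 29.7321
d((-18, 4), (7, -20)) = 34.6554
d((-18, 4), (3, 11)) = 22.1359
d((-18, 4), (-16, -3)) = 7.2801 <-- minimum
d((7, -20), (3, 11)) = 31.257
d((7, -20), (-16, -3)) = 28.6007
d((3, 11), (-16, -3)) = 23.6008

Closest pair: (-18, 4) and (-16, -3) with distance 7.2801

The closest pair is (-18, 4) and (-16, -3) with Euclidean distance 7.2801. For 5 points, brute-force pairwise comparison is shown above. For large n, the divide-and-conquer algorithm (sort by x, recurse on halves, check the dividing strip) achieves O(n log n).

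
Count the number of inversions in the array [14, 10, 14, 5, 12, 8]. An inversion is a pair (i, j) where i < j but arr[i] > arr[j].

Finding inversions in [14, 10, 14, 5, 12, 8]:

(0, 1): arr[0]=14 > arr[1]=10
(0, 3): arr[0]=14 > arr[3]=5
(0, 4): arr[0]=14 > arr[4]=12
(0, 5): arr[0]=14 > arr[5]=8
(1, 3): arr[1]=10 > arr[3]=5
(1, 5): arr[1]=10 > arr[5]=8
(2, 3): arr[2]=14 > arr[3]=5
(2, 4): arr[2]=14 > arr[4]=12
(2, 5): arr[2]=14 > arr[5]=8
(4, 5): arr[4]=12 > arr[5]=8

Total inversions: 10

The array has 10 inversion(s): (0,1), (0,3), (0,4), (0,5), (1,3), (1,5), (2,3), (2,4), (2,5), (4,5). Each pair (i,j) satisfies i < j and arr[i] > arr[j].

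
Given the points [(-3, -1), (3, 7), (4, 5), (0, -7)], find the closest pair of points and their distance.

Computing all pairwise distances among 4 points:

d((-3, -1), (3, 7)) = 10.0
d((-3, -1), (4, 5)) = 9.2195
d((-3, -1), (0, -7)) = 6.7082
d((3, 7), (4, 5)) = 2.2361 <-- minimum
d((3, 7), (0, -7)) = 14.3178
d((4, 5), (0, -7)) = 12.6491

Closest pair: (3, 7) and (4, 5) with distance 2.2361

The closest pair is (3, 7) and (4, 5) with Euclidean distance 2.2361. For 4 points, brute-force pairwise comparison is shown above. For large n, the divide-and-conquer algorithm (sort by x, recurse on halves, check the dividing strip) achieves O(n log n).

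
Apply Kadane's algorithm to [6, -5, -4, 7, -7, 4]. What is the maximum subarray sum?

Using Kadane's algorithm on [6, -5, -4, 7, -7, 4]:

Scanning through the array:
Position 1 (value -5): max_ending_here = 1, max_so_far = 6
Position 2 (value -4): max_ending_here = -3, max_so_far = 6
Position 3 (value 7): max_ending_here = 7, max_so_far = 7
Position 4 (value -7): max_ending_here = 0, max_so_far = 7
Position 5 (value 4): max_ending_here = 4, max_so_far = 7

Maximum subarray: [7]
Maximum sum: 7

The maximum subarray is [7] with sum 7. This subarray runs from index 3 to index 3.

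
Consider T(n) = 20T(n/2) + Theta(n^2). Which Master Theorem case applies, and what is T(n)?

Master Theorem for T(n) = 20T(n/2) + O(n^2):

a = 20, b = 2, c = 2
log_b(a) = log_2(20) = 4.3219

Case 1: c = 2 < log_2(20) = 4.3219
T(n) = O(n^(log_2 20))

For T(n) = 20T(n/2) + O(n^2): log_2(20) = 4.3219. This is Case 1 of the Master Theorem (c < log_b(a), work dominated by leaves), giving O(n^(log_2 20)).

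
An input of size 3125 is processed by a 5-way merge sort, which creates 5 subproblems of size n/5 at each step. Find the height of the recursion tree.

For divide and conquer with division factor 5:

Problem sizes at each level:
Level 0: 3125
Level 1: 625
Level 2: 125
Level 3: 25
Level 4: 5
Level 5: 1

The root is level 0 and the size-1 base case is level 5 (the tree spans levels 0 through 5, i.e. 6 levels counting the root), so the depth is the number of divisions: log_5(3125) = 5

The recursion tree depth is log_5(3125) = 5. At each level, the problem size is divided by 5, so it takes 5 divisions to reduce to a base case of size 1. The algorithm makes 5 recursive calls at each level.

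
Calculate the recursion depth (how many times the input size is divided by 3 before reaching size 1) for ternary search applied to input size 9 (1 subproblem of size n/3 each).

For divide and conquer with division factor 3:

Problem sizes at each level:
Level 0: 9
Level 1: 3
Level 2: 1

The root is level 0 and the size-1 base case is level 2 (the tree spans levels 0 through 2, i.e. 3 levels counting the root), so the depth is the number of divisions: log_3(9) = 2

The recursion tree depth is log_3(9) = 2. At each level, the problem size is divided by 3, so it takes 2 divisions to reduce to a base case of size 1. The algorithm makes 1 recursive call at each level.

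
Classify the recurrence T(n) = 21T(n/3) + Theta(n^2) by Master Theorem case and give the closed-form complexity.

Master Theorem for T(n) = 21T(n/3) + O(n^2):

a = 21, b = 3, c = 2
log_b(a) = log_3(21) = 2.7712

Case 1: c = 2 < log_3(21) = 2.7712
T(n) = O(n^(log_3 21))

For T(n) = 21T(n/3) + O(n^2): log_3(21) = 2.7712. This is Case 1 of the Master Theorem (c < log_b(a), work dominated by leaves), giving O(n^(log_3 21)).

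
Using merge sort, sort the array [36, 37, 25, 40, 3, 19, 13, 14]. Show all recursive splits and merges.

Merge sort trace:

Split: [36, 37, 25, 40, 3, 19, 13, 14] -> [36, 37, 25, 40] and [3, 19, 13, 14]
  Split: [36, 37, 25, 40] -> [36, 37] and [25, 40]
    Split: [36, 37] -> [36] and [37]
    Merge: [36] + [37] -> [36, 37]
    Split: [25, 40] -> [25] and [40]
    Merge: [25] + [40] -> [25, 40]
  Merge: [36, 37] + [25, 40] -> [25, 36, 37, 40]
  Split: [3, 19, 13, 14] -> [3, 19] and [13, 14]
    Split: [3, 19] -> [3] and [19]
    Merge: [3] + [19] -> [3, 19]
    Split: [13, 14] -> [13] and [14]
    Merge: [13] + [14] -> [13, 14]
  Merge: [3, 19] + [13, 14] -> [3, 13, 14, 19]
Merge: [25, 36, 37, 40] + [3, 13, 14, 19] -> [3, 13, 14, 19, 25, 36, 37, 40]

Final sorted array: [3, 13, 14, 19, 25, 36, 37, 40]

The merge sort proceeds by recursively splitting the array and merging sorted halves.
After all merges, the sorted array is [3, 13, 14, 19, 25, 36, 37, 40].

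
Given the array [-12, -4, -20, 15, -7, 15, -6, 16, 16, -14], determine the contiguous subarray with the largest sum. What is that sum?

Using Kadane's algorithm on [-12, -4, -20, 15, -7, 15, -6, 16, 16, -14]:

Scanning through the array:
Position 1 (value -4): max_ending_here = -4, max_so_far = -4
Position 2 (value -20): max_ending_here = -20, max_so_far = -4
Position 3 (value 15): max_ending_here = 15, max_so_far = 15
Position 4 (value -7): max_ending_here = 8, max_so_far = 15
Position 5 (value 15): max_ending_here = 23, max_so_far = 23
Position 6 (value -6): max_ending_here = 17, max_so_far = 23
Position 7 (value 16): max_ending_here = 33, max_so_far = 33
Position 8 (value 16): max_ending_here = 49, max_so_far = 49
Position 9 (value -14): max_ending_here = 35, max_so_far = 49

Maximum subarray: [15, -7, 15, -6, 16, 16]
Maximum sum: 49

The maximum subarray is [15, -7, 15, -6, 16, 16] with sum 49. This subarray runs from index 3 to index 8.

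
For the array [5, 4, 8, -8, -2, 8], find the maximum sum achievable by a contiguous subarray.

Using Kadane's algorithm on [5, 4, 8, -8, -2, 8]:

Scanning through the array:
Position 1 (value 4): max_ending_here = 9, max_so_far = 9
Position 2 (value 8): max_ending_here = 17, max_so_far = 17
Position 3 (value -8): max_ending_here = 9, max_so_far = 17
Position 4 (value -2): max_ending_here = 7, max_so_far = 17
Position 5 (value 8): max_ending_here = 15, max_so_far = 17

Maximum subarray: [5, 4, 8]
Maximum sum: 17

The maximum subarray is [5, 4, 8] with sum 17. This subarray runs from index 0 to index 2.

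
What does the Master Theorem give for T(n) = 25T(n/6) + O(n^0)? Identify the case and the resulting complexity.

Master Theorem for T(n) = 25T(n/6) + O(n^0):

a = 25, b = 6, c = 0
log_b(a) = log_6(25) = 1.7965

Case 1: c = 0 < log_6(25) = 1.7965
T(n) = O(n^(log_6 25))

For T(n) = 25T(n/6) + O(n^0): log_6(25) = 1.7965. This is Case 1 of the Master Theorem (c < log_b(a), work dominated by leaves), giving O(n^(log_6 25)).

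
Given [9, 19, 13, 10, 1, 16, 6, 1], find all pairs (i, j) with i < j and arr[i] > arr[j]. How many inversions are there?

Finding inversions in [9, 19, 13, 10, 1, 16, 6, 1]:

(0, 4): arr[0]=9 > arr[4]=1
(0, 6): arr[0]=9 > arr[6]=6
(0, 7): arr[0]=9 > arr[7]=1
(1, 2): arr[1]=19 > arr[2]=13
(1, 3): arr[1]=19 > arr[3]=10
(1, 4): arr[1]=19 > arr[4]=1
(1, 5): arr[1]=19 > arr[5]=16
(1, 6): arr[1]=19 > arr[6]=6
(1, 7): arr[1]=19 > arr[7]=1
(2, 3): arr[2]=13 > arr[3]=10
(2, 4): arr[2]=13 > arr[4]=1
(2, 6): arr[2]=13 > arr[6]=6
(2, 7): arr[2]=13 > arr[7]=1
(3, 4): arr[3]=10 > arr[4]=1
(3, 6): arr[3]=10 > arr[6]=6
(3, 7): arr[3]=10 > arr[7]=1
(5, 6): arr[5]=16 > arr[6]=6
(5, 7): arr[5]=16 > arr[7]=1
(6, 7): arr[6]=6 > arr[7]=1

Total inversions: 19

The array has 19 inversion(s): (0,4), (0,6), (0,7), (1,2), (1,3), (1,4), (1,5), (1,6), (1,7), (2,3), (2,4), (2,6), (2,7), (3,4), (3,6), (3,7), (5,6), (5,7), (6,7). Each pair (i,j) satisfies i < j and arr[i] > arr[j].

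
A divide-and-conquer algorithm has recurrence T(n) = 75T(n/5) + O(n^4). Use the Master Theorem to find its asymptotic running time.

Master Theorem for T(n) = 75T(n/5) + O(n^4):

a = 75, b = 5, c = 4
log_b(a) = log_5(75) = 2.6826

Case 3: c = 4 > log_5(75) = 2.6826
T(n) = O(n^4) = O(n^4)

For T(n) = 75T(n/5) + O(n^4): log_5(75) = 2.6826. This is Case 3 of the Master Theorem (c > log_b(a), work dominated by root), giving O(n^4).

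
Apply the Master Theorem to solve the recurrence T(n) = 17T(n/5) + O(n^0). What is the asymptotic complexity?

Master Theorem for T(n) = 17T(n/5) + O(n^0):

a = 17, b = 5, c = 0
log_b(a) = log_5(17) = 1.7604

Case 1: c = 0 < log_5(17) = 1.7604
T(n) = O(n^(log_5 17))

For T(n) = 17T(n/5) + O(n^0): log_5(17) = 1.7604. This is Case 1 of the Master Theorem (c < log_b(a), work dominated by leaves), giving O(n^(log_5 17)).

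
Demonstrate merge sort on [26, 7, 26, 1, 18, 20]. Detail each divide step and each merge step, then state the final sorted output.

Merge sort trace:

Split: [26, 7, 26, 1, 18, 20] -> [26, 7, 26] and [1, 18, 20]
  Split: [26, 7, 26] -> [26] and [7, 26]
    Split: [7, 26] -> [7] and [26]
    Merge: [7] + [26] -> [7, 26]
  Merge: [26] + [7, 26] -> [7, 26, 26]
  Split: [1, 18, 20] -> [1] and [18, 20]
    Split: [18, 20] -> [18] and [20]
    Merge: [18] + [20] -> [18, 20]
  Merge: [1] + [18, 20] -> [1, 18, 20]
Merge: [7, 26, 26] + [1, 18, 20] -> [1, 7, 18, 20, 26, 26]

Final sorted array: [1, 7, 18, 20, 26, 26]

The merge sort proceeds by recursively splitting the array and merging sorted halves.
After all merges, the sorted array is [1, 7, 18, 20, 26, 26].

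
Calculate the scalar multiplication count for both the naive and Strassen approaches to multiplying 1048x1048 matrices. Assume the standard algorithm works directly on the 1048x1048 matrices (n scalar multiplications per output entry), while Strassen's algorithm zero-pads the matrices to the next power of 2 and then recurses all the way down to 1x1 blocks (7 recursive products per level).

Matrix multiplication for 1048x1048 matrices:

Strassen's algorithm requires power-of-2 dimensions. Pad 1048x1048 to 2048x2048 (next power of 2).

Standard algorithm: 1048^3 = 1151022592 multiplications
Strassen's algorithm: 7^(log2(2048)) = 7^11 = 1977326743 multiplications
Difference: 1151022592 - 1977326743 = -826304151 (Strassen uses MORE here due to padding overhead — for small or just-over-power-of-2 n, padding can outweigh the per-level savings)

Standard: 1151022592 multiplications (1048^3). Strassen: 1977326743 multiplications (7^11, after padding to 2048x2048). Strassen reduces 8 recursive multiplications to 7 at each level.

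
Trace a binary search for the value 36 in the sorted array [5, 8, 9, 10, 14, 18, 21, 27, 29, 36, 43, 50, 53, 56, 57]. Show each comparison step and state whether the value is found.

Binary search for 36 in [5, 8, 9, 10, 14, 18, 21, 27, 29, 36, 43, 50, 53, 56, 57]:

lo=0, hi=14, mid=7, arr[mid]=27 -> 27 < 36, search right half
lo=8, hi=14, mid=11, arr[mid]=50 -> 50 > 36, search left half
lo=8, hi=10, mid=9, arr[mid]=36 -> Found target at index 9!

Binary search finds 36 at index 9 after 3 comparisons. The search repeatedly halves the search space by comparing with the middle element.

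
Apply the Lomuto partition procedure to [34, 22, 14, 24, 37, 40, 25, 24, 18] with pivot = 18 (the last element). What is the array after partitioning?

Lomuto partition with pivot = 18:

Initial array: [34, 22, 14, 24, 37, 40, 25, 24, 18]

arr[0]=34 > 18: no swap
arr[1]=22 > 18: no swap
arr[2]=14 <= 18: swap with position 0, array becomes [14, 22, 34, 24, 37, 40, 25, 24, 18]
arr[3]=24 > 18: no swap
arr[4]=37 > 18: no swap
arr[5]=40 > 18: no swap
arr[6]=25 > 18: no swap
arr[7]=24 > 18: no swap

Place pivot at position 1: [14, 18, 34, 24, 37, 40, 25, 24, 22]
Pivot position: 1

After partitioning with pivot 18, the array becomes [14, 18, 34, 24, 37, 40, 25, 24, 22]. The pivot is placed at index 1. All elements to the left of the pivot are <= 18, and all elements to the right are > 18.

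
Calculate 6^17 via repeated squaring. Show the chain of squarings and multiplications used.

Computing 6^17 by squaring (build up from 6^1; each line after the first costs one multiplication):

6^1 = 6
6^2 = (6^1)^2 = 6^2 = 36
6^4 = (6^2)^2 = 36^2 = 1296
6^8 = (6^4)^2 = 1296^2 = 1679616
6^16 = (6^8)^2 = 1679616^2 = 2821109907456
6^17 = 6 * 6^16 = 6 * 2821109907456 = 16926659444736

Result: 16926659444736
Multiplications needed: 5 (5 lines after 6^1)

6^17 = 16926659444736. Using exponentiation by squaring, this requires 5 multiplications. The key idea: if the exponent is even, square the half-power; if odd, multiply by the base once.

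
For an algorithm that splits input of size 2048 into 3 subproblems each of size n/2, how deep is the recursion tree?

For divide and conquer with division factor 2:

Problem sizes at each level:
Level 0: 2048
Level 1: 1024
Level 2: 512
Level 3: 256
Level 4: 128
Level 5: 64
Level 6: 32
Level 7: 16
Level 8: 8
Level 9: 4
Level 10: 2
Level 11: 1

The root is level 0 and the size-1 base case is level 11 (the tree spans levels 0 through 11, i.e. 12 levels counting the root), so the depth is the number of divisions: log_2(2048) = 11

The recursion tree depth is log_2(2048) = 11. At each level, the problem size is divided by 2, so it takes 11 divisions to reduce to a base case of size 1. The algorithm makes 3 recursive calls at each level.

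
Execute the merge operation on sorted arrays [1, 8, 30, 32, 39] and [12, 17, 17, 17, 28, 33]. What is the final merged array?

Merging process:

Compare 1 vs 12: take 1 from left. Merged: [1]
Compare 8 vs 12: take 8 from left. Merged: [1, 8]
Compare 30 vs 12: take 12 from right. Merged: [1, 8, 12]
Compare 30 vs 17: take 17 from right. Merged: [1, 8, 12, 17]
Compare 30 vs 17: take 17 from right. Merged: [1, 8, 12, 17, 17]
Compare 30 vs 17: take 17 from right. Merged: [1, 8, 12, 17, 17, 17]
Compare 30 vs 28: take 28 from right. Merged: [1, 8, 12, 17, 17, 17, 28]
Compare 30 vs 33: take 30 from left. Merged: [1, 8, 12, 17, 17, 17, 28, 30]
Compare 32 vs 33: take 32 from left. Merged: [1, 8, 12, 17, 17, 17, 28, 30, 32]
Compare 39 vs 33: take 33 from right. Merged: [1, 8, 12, 17, 17, 17, 28, 30, 32, 33]
Append remaining from left: [39]. Merged: [1, 8, 12, 17, 17, 17, 28, 30, 32, 33, 39]

Final merged array: [1, 8, 12, 17, 17, 17, 28, 30, 32, 33, 39]
Total comparisons: 10

The merged array is [1, 8, 12, 17, 17, 17, 28, 30, 32, 33, 39], requiring 10 comparisons. The merge step runs in O(n) time where n is the total number of elements.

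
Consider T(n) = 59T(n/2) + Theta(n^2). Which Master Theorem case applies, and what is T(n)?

Master Theorem for T(n) = 59T(n/2) + O(n^2):

a = 59, b = 2, c = 2
log_b(a) = log_2(59) = 5.8826

Case 1: c = 2 < log_2(59) = 5.8826
T(n) = O(n^(log_2 59))

For T(n) = 59T(n/2) + O(n^2): log_2(59) = 5.8826. This is Case 1 of the Master Theorem (c < log_b(a), work dominated by leaves), giving O(n^(log_2 59)).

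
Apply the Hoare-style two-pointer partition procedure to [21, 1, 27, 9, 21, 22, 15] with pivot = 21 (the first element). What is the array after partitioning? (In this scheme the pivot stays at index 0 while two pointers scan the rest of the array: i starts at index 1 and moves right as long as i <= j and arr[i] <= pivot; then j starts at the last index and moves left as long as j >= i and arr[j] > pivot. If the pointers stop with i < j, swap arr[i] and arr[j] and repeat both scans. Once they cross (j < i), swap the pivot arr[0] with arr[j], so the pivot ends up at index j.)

Hoare-style two-pointer partition with pivot = 21:

Initial array: [21, 1, 27, 9, 21, 22, 15]

Pointers start at i = 1, j = 6.
i stops at index 2 (arr[2]=27 > 21), j stops at index 6 (arr[6]=15 <= 21): swap arr[2] and arr[6], array becomes [21, 1, 15, 9, 21, 22, 27]
i ends at 5, j ends at 4: the pointers have crossed (j < i), so scanning stops.

Swap pivot arr[0] with arr[4] to place pivot at position 4: [21, 1, 15, 9, 21, 22, 27]
Pivot position: 4

After partitioning with pivot 21, the array becomes [21, 1, 15, 9, 21, 22, 27]. The pivot is placed at index 4. All elements to the left of the pivot are <= 21, and all elements to the right are > 21.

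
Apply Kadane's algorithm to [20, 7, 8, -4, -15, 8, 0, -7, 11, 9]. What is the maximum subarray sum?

Using Kadane's algorithm on [20, 7, 8, -4, -15, 8, 0, -7, 11, 9]:

Scanning through the array:
Position 1 (value 7): max_ending_here = 27, max_so_far = 27
Position 2 (value 8): max_ending_here = 35, max_so_far = 35
Position 3 (value -4): max_ending_here = 31, max_so_far = 35
Position 4 (value -15): max_ending_here = 16, max_so_far = 35
Position 5 (value 8): max_ending_here = 24, max_so_far = 35
Position 6 (value 0): max_ending_here = 24, max_so_far = 35
Position 7 (value -7): max_ending_here = 17, max_so_far = 35
Position 8 (value 11): max_ending_here = 28, max_so_far = 35
Position 9 (value 9): max_ending_here = 37, max_so_far = 37

Maximum subarray: [20, 7, 8, -4, -15, 8, 0, -7, 11, 9]
Maximum sum: 37

The maximum subarray is [20, 7, 8, -4, -15, 8, 0, -7, 11, 9] with sum 37. This subarray runs from index 0 to index 9.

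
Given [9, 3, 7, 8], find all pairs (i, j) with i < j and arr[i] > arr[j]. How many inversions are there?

Finding inversions in [9, 3, 7, 8]:

(0, 1): arr[0]=9 > arr[1]=3
(0, 2): arr[0]=9 > arr[2]=7
(0, 3): arr[0]=9 > arr[3]=8

Total inversions: 3

The array has 3 inversion(s): (0,1), (0,2), (0,3). Each pair (i,j) satisfies i < j and arr[i] > arr[j].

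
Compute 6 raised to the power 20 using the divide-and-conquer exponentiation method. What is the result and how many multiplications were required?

Computing 6^20 by squaring (build up from 6^1; each line after the first costs one multiplication):

6^1 = 6
6^2 = (6^1)^2 = 6^2 = 36
6^4 = (6^2)^2 = 36^2 = 1296
6^5 = 6 * 6^4 = 6 * 1296 = 7776
6^10 = (6^5)^2 = 7776^2 = 60466176
6^20 = (6^10)^2 = 60466176^2 = 3656158440062976

Result: 3656158440062976
Multiplications needed: 5 (5 lines after 6^1)

6^20 = 3656158440062976. Using exponentiation by squaring, this requires 5 multiplications. The key idea: if the exponent is even, square the half-power; if odd, multiply by the base once.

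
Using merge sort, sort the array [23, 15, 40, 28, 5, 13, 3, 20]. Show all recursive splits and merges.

Merge sort trace:

Split: [23, 15, 40, 28, 5, 13, 3, 20] -> [23, 15, 40, 28] and [5, 13, 3, 20]
  Split: [23, 15, 40, 28] -> [23, 15] and [40, 28]
    Split: [23, 15] -> [23] and [15]
    Merge: [23] + [15] -> [15, 23]
    Split: [40, 28] -> [40] and [28]
    Merge: [40] + [28] -> [28, 40]
  Merge: [15, 23] + [28, 40] -> [15, 23, 28, 40]
  Split: [5, 13, 3, 20] -> [5, 13] and [3, 20]
    Split: [5, 13] -> [5] and [13]
    Merge: [5] + [13] -> [5, 13]
    Split: [3, 20] -> [3] and [20]
    Merge: [3] + [20] -> [3, 20]
  Merge: [5, 13] + [3, 20] -> [3, 5, 13, 20]
Merge: [15, 23, 28, 40] + [3, 5, 13, 20] -> [3, 5, 13, 15, 20, 23, 28, 40]

Final sorted array: [3, 5, 13, 15, 20, 23, 28, 40]

The merge sort proceeds by recursively splitting the array and merging sorted halves.
After all merges, the sorted array is [3, 5, 13, 15, 20, 23, 28, 40].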